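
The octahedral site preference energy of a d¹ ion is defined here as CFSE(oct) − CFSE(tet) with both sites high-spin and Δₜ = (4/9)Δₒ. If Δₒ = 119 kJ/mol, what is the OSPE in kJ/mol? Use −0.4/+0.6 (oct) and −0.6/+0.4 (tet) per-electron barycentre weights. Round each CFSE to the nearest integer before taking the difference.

-16

Octahedral high-spin t₂g¹ eg⁰: CFSE = -0.4 × 119 = -48 kJ/mol.
In a tetrahedral site the filling is e¹ t₂⁰: CFSE(tet) = -0.6Δₜ = -0.6 × (4/9)(119) = -32 kJ/mol.
OSPE = -48 − (-32) = -16 kJ/mol.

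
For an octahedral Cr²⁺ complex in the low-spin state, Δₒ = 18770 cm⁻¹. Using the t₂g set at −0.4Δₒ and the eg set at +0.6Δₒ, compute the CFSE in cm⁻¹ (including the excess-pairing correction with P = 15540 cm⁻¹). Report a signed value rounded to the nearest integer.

Group 6 minus oxidation state +2 gives a d⁴ configuration for Cr²⁺.
The d⁴ electrons fill as t₂g⁴ eg⁰.
CFSE(orbital) = 4×(-0.4Δₒ) + 0×(0.6Δₒ) = -1.6Δₒ; with Δₒ = 18770 cm⁻¹ that is -30032 cm⁻¹.
Pairing penalty: 1 pair vs 0 in the high-spin reference → 1 extra × P = 15540 cm⁻¹.
Combining: -30032 + 15540 = -14492 cm⁻¹.

-14492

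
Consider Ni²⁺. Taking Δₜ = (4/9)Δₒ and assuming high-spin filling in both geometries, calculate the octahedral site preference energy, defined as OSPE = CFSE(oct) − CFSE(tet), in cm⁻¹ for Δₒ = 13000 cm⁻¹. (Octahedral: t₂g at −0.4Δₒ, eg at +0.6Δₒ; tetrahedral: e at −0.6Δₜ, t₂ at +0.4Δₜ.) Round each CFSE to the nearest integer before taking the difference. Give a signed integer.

-10978

Ni sits in group 10; removing 2 electrons leaves Ni²⁺ with 10 − 2 = 8 d electrons.
Octahedral high-spin t2g^6 e_g^2: CFSE = -1.2 × 13000 = -15600 cm⁻¹.
Tetrahedral e^4 t2^4 gives -0.8Δₜ = -0.8 × (4/9) × 13000 = -4622 cm⁻¹.
Subtracting, OSPE = -15600 − (-4622) = -10978 cm⁻¹.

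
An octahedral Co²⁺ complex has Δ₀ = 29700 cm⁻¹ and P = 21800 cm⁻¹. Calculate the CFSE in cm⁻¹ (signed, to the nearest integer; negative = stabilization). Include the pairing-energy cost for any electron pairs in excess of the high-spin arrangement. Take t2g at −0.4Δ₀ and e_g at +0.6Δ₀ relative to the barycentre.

-31660

Co sits in group 9; removing 2 electrons leaves Co²⁺ with 9 − 2 = 7 d electrons.
Δ₀ > P, so pairing is preferred: the ground state is low-spin.
That gives t2g^6 e_g^1.
Orbital CFSE = -1.8Δ₀ = -1.8 × 29700 = -53460 cm⁻¹.
Excess pairs vs high-spin: 3 − 2 = 1; pairing cost = +21800 cm⁻¹.
Net CFSE = -53460 + 21800 = -31660 cm⁻¹.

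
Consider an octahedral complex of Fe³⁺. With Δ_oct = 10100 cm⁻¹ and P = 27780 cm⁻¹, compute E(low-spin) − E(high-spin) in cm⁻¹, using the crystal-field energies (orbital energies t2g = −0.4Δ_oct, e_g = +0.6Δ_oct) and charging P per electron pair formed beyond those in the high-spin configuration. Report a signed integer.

35360

Fe sits in group 8; removing 3 electrons leaves Fe³⁺ with 8 − 3 = 5 d electrons.
In the high-spin limit (t2g^3 e_g^2) the orbital term is 0.0Δ_oct = 0 cm⁻¹, with no excess pairing.
For low-spin the configuration is t2g^5 e_g^0: orbital energy -2.0 × 10100 = -20200 cm⁻¹, and 2 additional pairs relative to high-spin add 55560 cm⁻¹, giving 35360 cm⁻¹.
E(LS) − E(HS) = 35360 − (0) = 35360 cm⁻¹.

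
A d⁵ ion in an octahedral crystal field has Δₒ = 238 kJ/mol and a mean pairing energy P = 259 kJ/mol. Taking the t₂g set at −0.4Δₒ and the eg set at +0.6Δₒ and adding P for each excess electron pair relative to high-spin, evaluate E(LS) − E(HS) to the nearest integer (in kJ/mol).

42

High-spin d⁵ fills as t₂g³ eg² with CFSE 3(−0.4) + 2(+0.6) = 0.0Δₒ = 0 kJ/mol.
Low-spin t₂g⁵ eg⁰ gives -2.0Δₒ = -476 kJ/mol, but forming 2 extra pairs costs 2P = 518 kJ/mol, so E(LS) = -476 + 518 = 42 kJ/mol.
Thus E(LS) − E(HS) = 42 kJ/mol.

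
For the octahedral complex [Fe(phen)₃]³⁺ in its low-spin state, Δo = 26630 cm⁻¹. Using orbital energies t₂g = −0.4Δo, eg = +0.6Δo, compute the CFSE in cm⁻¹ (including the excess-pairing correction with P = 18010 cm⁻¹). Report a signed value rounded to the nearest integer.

-17240

phen is neutral, so the +3 overall charge sits on Fe: oxidation state +3.
Fe is in group 8, so Fe³⁺ is d⁵ (8 − 3 = 5).
The d⁵ electrons fill as t₂g⁵ eg⁰.
The orbital stabilization is -2.0Δo = -2.0 × 26630 = -53260 cm⁻¹.
Pairing penalty: 2 pairs vs 0 in the high-spin reference → 2 extra × P = 36020 cm⁻¹.
Overall CFSE = -53260 + 36020 = -17240 cm⁻¹.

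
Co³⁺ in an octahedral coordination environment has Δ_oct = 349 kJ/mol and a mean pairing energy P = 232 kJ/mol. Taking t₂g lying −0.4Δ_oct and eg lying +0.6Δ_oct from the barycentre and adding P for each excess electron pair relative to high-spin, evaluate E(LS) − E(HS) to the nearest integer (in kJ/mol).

-234

Co sits in group 9; removing 3 electrons leaves Co³⁺ with 9 − 3 = 6 d electrons.
In the high-spin limit (t₂g⁴ eg²) the orbital term is -0.4Δ_oct = -140 kJ/mol, with no excess pairing.
Low-spin: t₂g⁶ eg⁰, orbital CFSE = -2.4Δ_oct = -838 kJ/mol; plus 2 excess pairs × P = +464 kJ/mol; total -374 kJ/mol.
Thus E(LS) − E(HS) = -234 kJ/mol.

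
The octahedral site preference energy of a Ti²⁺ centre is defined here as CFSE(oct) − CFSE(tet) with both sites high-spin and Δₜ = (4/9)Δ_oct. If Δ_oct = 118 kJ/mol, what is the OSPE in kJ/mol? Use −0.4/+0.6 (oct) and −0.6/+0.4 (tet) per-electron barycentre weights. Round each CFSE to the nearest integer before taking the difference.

Ti²⁺: group 4, so d-count = 4 − 2 = 2.
Octahedral high-spin t₂g² eg⁰: CFSE = -0.8 × 118 = -94 kJ/mol.
Tetrahedral: e² t₂⁰, CFSE = 2(−0.6) + 0(+0.4) = -1.2Δₜ = -1.2 × (4/9) × 118 = -63 kJ/mol.
OSPE = -94 − (-63) = -31 kJ/mol.

-31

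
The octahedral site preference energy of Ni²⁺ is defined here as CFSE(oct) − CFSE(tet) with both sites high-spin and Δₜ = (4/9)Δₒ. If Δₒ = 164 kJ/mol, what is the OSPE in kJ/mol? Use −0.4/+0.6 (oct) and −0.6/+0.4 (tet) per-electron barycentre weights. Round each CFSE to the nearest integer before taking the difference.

Ni²⁺: group 10, so d-count = 10 − 2 = 8.
Octahedral (high-spin): t₂g⁶ eg², CFSE = 6(−0.4) + 2(+0.6) = -1.2Δₒ = -1.2 × 164 = -197 kJ/mol.
In a tetrahedral site the filling is e⁴ t₂⁴: CFSE(tet) = -0.8Δₜ = -0.8 × (4/9)(164) = -58 kJ/mol.
OSPE = -197 − (-58) = -139 kJ/mol.

-139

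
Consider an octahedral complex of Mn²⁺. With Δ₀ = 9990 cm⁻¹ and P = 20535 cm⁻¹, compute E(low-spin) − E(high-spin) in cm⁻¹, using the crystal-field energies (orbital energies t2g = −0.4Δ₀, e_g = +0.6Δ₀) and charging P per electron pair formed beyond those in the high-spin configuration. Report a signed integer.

Mn sits in group 7; removing 2 electrons leaves Mn²⁺ with 7 − 2 = 5 d electrons.
In the high-spin limit (t2g^3 e_g^2) the orbital term is 0.0Δ₀ = 0 cm⁻¹, with no excess pairing.
For low-spin the configuration is t2g^5 e_g^0: orbital energy -2.0 × 9990 = -19980 cm⁻¹, and 2 additional pairs relative to high-spin add 41070 cm⁻¹, giving 21090 cm⁻¹.
E(LS) − E(HS) = 21090 − (0) = 21090 cm⁻¹.

21090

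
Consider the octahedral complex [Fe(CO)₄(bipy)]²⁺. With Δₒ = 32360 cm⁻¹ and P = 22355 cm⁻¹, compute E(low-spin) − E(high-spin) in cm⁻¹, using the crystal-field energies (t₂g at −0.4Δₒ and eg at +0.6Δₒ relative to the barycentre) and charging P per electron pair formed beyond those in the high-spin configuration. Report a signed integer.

-20010

Ligand charges: 4×(+0) from CO and 1×(+0) from bipy sum to +0; with overall charge +2, Fe is +2.
Fe²⁺: group 8, so d-count = 8 − 2 = 6.
High-spin: t₂g⁴ eg², CFSE = -0.4Δₒ = -12944 cm⁻¹.
Low-spin t₂g⁶ eg⁰ gives -2.4Δₒ = -77664 cm⁻¹, but forming 2 extra pairs costs 2P = 44710 cm⁻¹, so E(LS) = -77664 + 44710 = -32954 cm⁻¹.
E(LS) − E(HS) = -32954 − (-12944) = -20010 cm⁻¹.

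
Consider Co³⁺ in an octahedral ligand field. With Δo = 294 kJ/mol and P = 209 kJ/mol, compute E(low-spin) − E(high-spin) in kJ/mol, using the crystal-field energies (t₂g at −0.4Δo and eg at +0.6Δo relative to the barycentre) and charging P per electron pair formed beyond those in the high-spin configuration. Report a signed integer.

Co³⁺: group 9, so d-count = 9 − 3 = 6.
High-spin: t₂g⁴ eg², CFSE = -0.4Δo = -118 kJ/mol.
Low-spin t₂g⁶ eg⁰ gives -2.4Δo = -706 kJ/mol, but forming 2 extra pairs costs 2P = 418 kJ/mol, so E(LS) = -706 + 418 = -288 kJ/mol.
Thus E(LS) − E(HS) = -170 kJ/mol.

-170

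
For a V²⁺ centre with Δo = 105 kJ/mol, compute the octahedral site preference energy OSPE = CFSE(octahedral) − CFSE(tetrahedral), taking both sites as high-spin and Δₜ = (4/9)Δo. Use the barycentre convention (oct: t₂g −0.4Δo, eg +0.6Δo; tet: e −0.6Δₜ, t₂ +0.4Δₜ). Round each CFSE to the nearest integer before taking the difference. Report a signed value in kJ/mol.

-89

V is in group 5, so V²⁺ is d³ (5 − 2 = 3).
Octahedral (high-spin): t₂g³ eg⁰, CFSE = 3(−0.4) + 0(+0.6) = -1.2Δo = -1.2 × 105 = -126 kJ/mol.
Tetrahedral: e² t₂¹, CFSE = 2(−0.6) + 1(+0.4) = -0.8Δₜ = -0.8 × (4/9) × 105 = -37 kJ/mol.
OSPE = CFSE(oct) − CFSE(tet) = -126 − (-37) = -89 kJ/mol.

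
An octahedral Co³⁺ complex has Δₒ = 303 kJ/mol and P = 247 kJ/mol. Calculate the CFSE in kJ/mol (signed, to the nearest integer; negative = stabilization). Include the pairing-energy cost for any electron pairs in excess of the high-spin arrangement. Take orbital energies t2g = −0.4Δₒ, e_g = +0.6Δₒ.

Co³⁺: group 9, so d-count = 9 − 3 = 6.
Since Δₒ = 303 kJ/mol > P = 247 kJ/mol, the complex adopts the low-spin configuration.
That gives t2g^6 e_g^0.
Orbital CFSE = -2.4Δₒ = -2.4 × 303 = -727 kJ/mol.
Excess pairs vs high-spin: 3 − 1 = 2; pairing cost = +494 kJ/mol.
Net CFSE = -727 + 494 = -233 kJ/mol.

-233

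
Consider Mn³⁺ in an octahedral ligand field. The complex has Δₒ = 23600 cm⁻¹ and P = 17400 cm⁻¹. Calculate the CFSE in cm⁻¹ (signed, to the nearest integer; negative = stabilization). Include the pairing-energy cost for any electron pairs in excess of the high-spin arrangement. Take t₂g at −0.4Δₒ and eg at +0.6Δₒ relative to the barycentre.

Mn sits in group 7; removing 3 electrons leaves Mn³⁺ with 7 − 3 = 4 d electrons.
Since Δₒ = 23600 cm⁻¹ > P = 17400 cm⁻¹, the complex adopts the low-spin configuration.
Filling d⁴ accordingly: t₂g⁴ eg⁰.
Orbital CFSE = -1.6Δₒ = -1.6 × 23600 = -37760 cm⁻¹.
Excess pairs vs high-spin: 1 − 0 = 1; pairing cost = +17400 cm⁻¹.
Net CFSE = -37760 + 17400 = -20360 cm⁻¹.

-20360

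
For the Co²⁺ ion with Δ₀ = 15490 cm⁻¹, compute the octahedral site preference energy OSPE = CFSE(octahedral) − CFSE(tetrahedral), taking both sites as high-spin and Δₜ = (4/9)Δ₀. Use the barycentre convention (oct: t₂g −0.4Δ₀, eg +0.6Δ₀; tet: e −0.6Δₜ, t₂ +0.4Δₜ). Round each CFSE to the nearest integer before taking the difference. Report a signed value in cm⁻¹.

Co²⁺: group 9, so d-count = 9 − 2 = 7.
Octahedral high-spin t₂g⁵ eg²: CFSE = -0.8 × 15490 = -12392 cm⁻¹.
Tetrahedral: e⁴ t₂³, CFSE = 4(−0.6) + 3(+0.4) = -1.2Δₜ = -1.2 × (4/9) × 15490 = -8261 cm⁻¹.
Subtracting, OSPE = -12392 − (-8261) = -4131 cm⁻¹.

-4131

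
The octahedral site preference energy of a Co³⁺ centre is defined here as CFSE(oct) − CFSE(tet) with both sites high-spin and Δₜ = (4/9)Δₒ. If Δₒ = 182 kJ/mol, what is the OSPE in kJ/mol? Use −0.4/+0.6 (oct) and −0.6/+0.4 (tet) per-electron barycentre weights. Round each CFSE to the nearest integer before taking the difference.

-24

Group 9 minus oxidation state +3 gives a d⁶ configuration for Co³⁺.
Octahedral high-spin t₂g⁴ eg²: CFSE = -0.4 × 182 = -73 kJ/mol.
In a tetrahedral site the filling is e³ t₂³: CFSE(tet) = -0.6Δₜ = -0.6 × (4/9)(182) = -49 kJ/mol.
Subtracting, OSPE = -73 − (-49) = -24 kJ/mol.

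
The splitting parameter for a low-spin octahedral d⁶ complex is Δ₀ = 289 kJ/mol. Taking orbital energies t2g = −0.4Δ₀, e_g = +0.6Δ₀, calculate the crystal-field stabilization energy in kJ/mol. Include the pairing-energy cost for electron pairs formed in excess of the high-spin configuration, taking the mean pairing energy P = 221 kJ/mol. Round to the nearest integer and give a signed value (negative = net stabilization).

Electron filling gives t2g^6 e_g^0.
Orbital CFSE = 6(-0.4) + 0(0.6) = -2.4Δ₀ = -2.4 × 289 = -694 kJ/mol.
Relative to high-spin t2g^4 e_g^2 (1 paired), the low-spin configuration has 2 additional pairs, contributing +2 × 221 = +442 kJ/mol.
Net CFSE = -694 + 442 = -252 kJ/mol.

-252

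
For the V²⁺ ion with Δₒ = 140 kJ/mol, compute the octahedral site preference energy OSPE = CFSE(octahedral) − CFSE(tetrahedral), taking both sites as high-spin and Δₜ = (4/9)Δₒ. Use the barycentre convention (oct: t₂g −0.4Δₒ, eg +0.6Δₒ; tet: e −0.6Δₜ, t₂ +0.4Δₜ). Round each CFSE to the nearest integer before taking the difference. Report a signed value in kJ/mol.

Group 5 minus oxidation state +2 gives a d³ configuration for V²⁺.
Octahedral high-spin t2g^3 e_g^0: CFSE = -1.2 × 140 = -168 kJ/mol.
In a tetrahedral site the filling is e^2 t2^1: CFSE(tet) = -0.8Δₜ = -0.8 × (4/9)(140) = -50 kJ/mol.
OSPE = -168 − (-50) = -118 kJ/mol.

-118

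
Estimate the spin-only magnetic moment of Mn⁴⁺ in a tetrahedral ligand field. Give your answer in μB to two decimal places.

3.87 μB

Group 7 minus oxidation state +4 gives a d³ configuration for Mn⁴⁺.
Tetrahedral splitting is small, so the complex is high-spin.
Configuration: e^2 t2^1 → 3 unpaired electrons.
μ(spin-only) = √[3(3+2)] = √15 ≈ 3.87 μB.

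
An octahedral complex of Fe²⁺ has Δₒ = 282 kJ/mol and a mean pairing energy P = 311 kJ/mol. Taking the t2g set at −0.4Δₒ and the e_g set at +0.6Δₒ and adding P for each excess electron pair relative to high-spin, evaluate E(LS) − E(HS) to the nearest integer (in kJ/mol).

Fe is in group 8, so Fe²⁺ is d⁶ (8 − 2 = 6).
In the high-spin limit (t2g^4 e_g^2) the orbital term is -0.4Δₒ = -113 kJ/mol, with no excess pairing.
For low-spin the configuration is t2g^6 e_g^0: orbital energy -2.4 × 282 = -677 kJ/mol, and 2 additional pairs relative to high-spin add 622 kJ/mol, giving -55 kJ/mol.
E(LS) − E(HS) = -55 − (-113) = 58 kJ/mol.

58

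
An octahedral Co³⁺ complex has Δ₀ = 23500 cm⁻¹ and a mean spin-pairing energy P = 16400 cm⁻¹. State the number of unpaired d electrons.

Group 9 minus oxidation state +3 gives a d⁶ configuration for Co³⁺.
Since Δ₀ = 23500 cm⁻¹ > P = 16400 cm⁻¹, the complex adopts the low-spin configuration.
Configuration: t₂g⁶ eg⁰.
Unpaired electrons: 0.

0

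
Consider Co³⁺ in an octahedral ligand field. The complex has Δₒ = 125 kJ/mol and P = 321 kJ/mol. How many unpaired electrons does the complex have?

Co sits in group 9; removing 3 electrons leaves Co³⁺ with 9 − 3 = 6 d electrons.
Δₒ < P, so pairing is avoided: the ground state is high-spin.
Configuration: t₂g⁴ eg².
Unpaired electrons: 4.

4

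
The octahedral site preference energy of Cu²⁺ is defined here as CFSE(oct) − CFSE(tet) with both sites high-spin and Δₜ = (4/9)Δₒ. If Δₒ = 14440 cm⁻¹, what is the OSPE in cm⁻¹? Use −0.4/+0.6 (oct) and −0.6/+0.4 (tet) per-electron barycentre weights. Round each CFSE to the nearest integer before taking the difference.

Cu sits in group 11; removing 2 electrons leaves Cu²⁺ with 11 − 2 = 9 d electrons.
Octahedral high-spin t2g^6 e_g^3: CFSE = -0.6 × 14440 = -8664 cm⁻¹.
Tetrahedral e^4 t2^5 gives -0.4Δₜ = -0.4 × (4/9) × 14440 = -2567 cm⁻¹.
Subtracting, OSPE = -8664 − (-2567) = -6097 cm⁻¹.

-6097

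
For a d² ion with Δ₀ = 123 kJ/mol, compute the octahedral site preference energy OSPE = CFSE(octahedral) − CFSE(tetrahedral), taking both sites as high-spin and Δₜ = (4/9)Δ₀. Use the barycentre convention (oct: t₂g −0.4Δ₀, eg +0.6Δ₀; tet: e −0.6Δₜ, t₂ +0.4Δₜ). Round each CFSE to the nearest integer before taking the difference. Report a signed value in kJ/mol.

In an octahedral site d² (HS) is t2g^2 e_g^0, giving CFSE(oct) = -0.8Δ₀ = -98 kJ/mol.
Tetrahedral: e^2 t2^0, CFSE = 2(−0.6) + 0(+0.4) = -1.2Δₜ = -1.2 × (4/9) × 123 = -66 kJ/mol.
OSPE = CFSE(oct) − CFSE(tet) = -98 − (-66) = -32 kJ/mol.

-32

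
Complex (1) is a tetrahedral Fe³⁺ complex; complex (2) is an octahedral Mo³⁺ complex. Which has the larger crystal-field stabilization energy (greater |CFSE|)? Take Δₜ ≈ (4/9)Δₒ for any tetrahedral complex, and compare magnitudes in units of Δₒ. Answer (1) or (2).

(1): Fe sits in group 8; removing 3 electrons leaves Fe³⁺ with 8 − 3 = 5 d electrons; Tetrahedral fields are weak (Δₜ ≈ 4/9 Δₒ), so electrons fill high-spin; e^2 t2^3, CFSE = 0.0Δₜ ≈ 0.00Δₒ.
(2): Mo³⁺: group 6, so d-count = 6 − 3 = 3; For octahedral d³ the high- and low-spin configurations coincide; t₂g³ eg⁰, CFSE = -1.2Δₒ.
So (2) has the larger |CFSE|.

(2)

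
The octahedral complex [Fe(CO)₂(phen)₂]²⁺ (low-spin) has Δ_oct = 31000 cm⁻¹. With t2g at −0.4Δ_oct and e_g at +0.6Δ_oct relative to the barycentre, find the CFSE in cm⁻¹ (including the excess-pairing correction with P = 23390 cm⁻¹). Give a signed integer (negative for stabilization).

Ligand charges: 2×(+0) from CO and 2×(+0) from phen sum to +0; with overall charge +2, Fe is +2.
Fe is in group 8, so Fe²⁺ is d⁶ (8 − 2 = 6).
Configuration: t2g^6 e_g^0.
The orbital stabilization is -2.4Δ_oct = -2.4 × 31000 = -74400 cm⁻¹.
Pairing penalty: 3 pairs vs 1 in the high-spin reference → 2 extra × P = 46780 cm⁻¹.
Overall CFSE = -74400 + 46780 = -27620 cm⁻¹.

-27620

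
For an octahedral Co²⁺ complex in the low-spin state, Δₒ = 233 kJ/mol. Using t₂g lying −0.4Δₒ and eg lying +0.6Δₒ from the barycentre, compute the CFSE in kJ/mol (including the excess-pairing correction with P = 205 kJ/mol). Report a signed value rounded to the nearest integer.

Co is in group 9, so Co²⁺ is d⁷ (9 − 2 = 7).
The d⁷ electrons fill as t₂g⁶ eg¹.
Orbital CFSE = 6(-0.4) + 1(0.6) = -1.8Δₒ = -1.8 × 233 = -419 kJ/mol.
High-spin d⁷ would be t₂g⁵ eg² with 2 pairs; low-spin has 3, so 1 excess pair costs +1P = +205 kJ/mol.
Overall CFSE = -419 + 205 = -214 kJ/mol.

-214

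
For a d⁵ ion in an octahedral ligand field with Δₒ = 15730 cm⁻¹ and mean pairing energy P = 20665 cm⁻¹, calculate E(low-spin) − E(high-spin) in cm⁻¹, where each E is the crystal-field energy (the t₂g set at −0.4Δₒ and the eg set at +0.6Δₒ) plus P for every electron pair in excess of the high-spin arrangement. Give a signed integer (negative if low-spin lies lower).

High-spin d⁵ fills as t₂g³ eg² with CFSE 3(−0.4) + 2(+0.6) = 0.0Δₒ = 0 cm⁻¹.
For low-spin the configuration is t₂g⁵ eg⁰: orbital energy -2.0 × 15730 = -31460 cm⁻¹, and 2 additional pairs relative to high-spin add 41330 cm⁻¹, giving 9870 cm⁻¹.
E(LS) − E(HS) = 9870 − (0) = 9870 cm⁻¹.

9870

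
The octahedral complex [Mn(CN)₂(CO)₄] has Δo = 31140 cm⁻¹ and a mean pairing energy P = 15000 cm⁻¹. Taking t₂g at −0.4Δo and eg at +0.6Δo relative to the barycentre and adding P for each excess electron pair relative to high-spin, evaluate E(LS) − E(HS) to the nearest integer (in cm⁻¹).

Ligand charges: 2×(-1) from CN⁻ and 4×(+0) from CO sum to -2; with overall charge +0, Mn is +2.
Mn sits in group 7; removing 2 electrons leaves Mn²⁺ with 7 − 2 = 5 d electrons.
In the high-spin limit (t₂g³ eg²) the orbital term is 0.0Δo = 0 cm⁻¹, with no excess pairing.
For low-spin the configuration is t₂g⁵ eg⁰: orbital energy -2.0 × 31140 = -62280 cm⁻¹, and 2 additional pairs relative to high-spin add 30000 cm⁻¹, giving -32280 cm⁻¹.
Thus E(LS) − E(HS) = -32280 cm⁻¹.

-32280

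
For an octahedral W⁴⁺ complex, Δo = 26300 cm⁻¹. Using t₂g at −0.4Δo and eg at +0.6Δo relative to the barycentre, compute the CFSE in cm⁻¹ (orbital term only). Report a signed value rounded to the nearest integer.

W is in group 6, so W⁴⁺ is d² (6 − 4 = 2).
For octahedral d² the high- and low-spin configurations coincide.
Electron filling gives t₂g² eg⁰.
The orbital stabilization is -0.8Δo = -0.8 × 26300 = -21040 cm⁻¹.

-21040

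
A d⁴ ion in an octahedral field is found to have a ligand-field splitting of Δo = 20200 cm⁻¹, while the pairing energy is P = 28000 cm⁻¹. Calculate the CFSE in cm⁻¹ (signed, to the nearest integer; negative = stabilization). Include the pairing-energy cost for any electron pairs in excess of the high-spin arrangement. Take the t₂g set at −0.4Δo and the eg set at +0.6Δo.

Here Δo < P (20200 < 28000), so the high-spin state is favoured.
That gives t₂g³ eg¹.
Orbital CFSE = -0.6Δo = -0.6 × 20200 = -12120 cm⁻¹.
High-spin has no excess pairs, so no pairing correction applies.

-12120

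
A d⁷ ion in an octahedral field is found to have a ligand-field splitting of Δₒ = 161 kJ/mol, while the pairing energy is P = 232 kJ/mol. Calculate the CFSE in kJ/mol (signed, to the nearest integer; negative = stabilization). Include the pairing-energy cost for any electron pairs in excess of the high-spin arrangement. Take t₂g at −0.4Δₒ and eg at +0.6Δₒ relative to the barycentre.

-129

Here Δₒ < P (161 < 232), so the high-spin state is favoured.
Filling d⁷ accordingly: t₂g⁵ eg².
Orbital CFSE = -0.8Δₒ = -0.8 × 161 = -129 kJ/mol.
High-spin has no excess pairs, so no pairing correction applies.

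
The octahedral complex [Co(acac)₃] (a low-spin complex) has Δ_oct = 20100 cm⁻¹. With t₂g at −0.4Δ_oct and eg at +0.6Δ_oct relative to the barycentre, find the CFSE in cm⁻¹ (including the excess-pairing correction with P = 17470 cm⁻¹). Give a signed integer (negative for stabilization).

Each acac⁻ contributes -1; 3 × (-1) = -3. With overall charge +0, Co is in the +3 oxidation state.
Co sits in group 9; removing 3 electrons leaves Co³⁺ with 9 − 3 = 6 d electrons.
Configuration: t₂g⁶ eg⁰.
Orbital CFSE = 6(-0.4) + 0(0.6) = -2.4Δ_oct = -2.4 × 20100 = -48240 cm⁻¹.
High-spin d⁶ would be t₂g⁴ eg² with 1 pair; low-spin has 3, so 2 excess pairs cost +2P = +34940 cm⁻¹.
Combining: -48240 + 34940 = -13300 cm⁻¹.

-13300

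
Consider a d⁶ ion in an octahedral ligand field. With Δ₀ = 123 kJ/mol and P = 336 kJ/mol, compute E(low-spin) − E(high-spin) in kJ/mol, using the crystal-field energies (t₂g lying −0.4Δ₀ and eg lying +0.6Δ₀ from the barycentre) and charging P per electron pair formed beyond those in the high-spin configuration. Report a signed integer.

In the high-spin limit (t₂g⁴ eg²) the orbital term is -0.4Δ₀ = -49 kJ/mol, with no excess pairing.
For low-spin the configuration is t₂g⁶ eg⁰: orbital energy -2.4 × 123 = -295 kJ/mol, and 2 additional pairs relative to high-spin add 672 kJ/mol, giving 377 kJ/mol.
E(LS) − E(HS) = 377 − (-49) = 426 kJ/mol.

426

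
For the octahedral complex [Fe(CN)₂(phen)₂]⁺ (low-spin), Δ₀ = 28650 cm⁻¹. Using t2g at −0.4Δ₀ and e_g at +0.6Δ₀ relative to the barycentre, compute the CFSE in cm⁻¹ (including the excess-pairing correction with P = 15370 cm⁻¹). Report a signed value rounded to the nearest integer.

-26560

Ligand charges: 2×(-1) from CN⁻ and 2×(+0) from phen sum to -2; with overall charge +1, Fe is +3.
Fe is in group 8, so Fe³⁺ is d⁵ (8 − 3 = 5).
Configuration: t2g^5 e_g^0.
Orbital CFSE = 5(-0.4) + 0(0.6) = -2.0Δ₀ = -2.0 × 28650 = -57300 cm⁻¹.
High-spin d⁵ would be t2g^3 e_g^2 with 0 pairs; low-spin has 2, so 2 excess pairs cost +2P = +30740 cm⁻¹.
Net CFSE = -57300 + 30740 = -26560 cm⁻¹.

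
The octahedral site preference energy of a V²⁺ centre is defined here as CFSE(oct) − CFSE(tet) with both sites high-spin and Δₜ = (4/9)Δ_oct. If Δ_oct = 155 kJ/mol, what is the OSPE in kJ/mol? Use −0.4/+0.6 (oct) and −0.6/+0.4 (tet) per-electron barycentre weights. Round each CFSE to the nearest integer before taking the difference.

V²⁺: group 5, so d-count = 5 − 2 = 3.
In an octahedral site d³ (HS) is t₂g³ eg⁰, giving CFSE(oct) = -1.2Δ_oct = -186 kJ/mol.
Tetrahedral: e² t₂¹, CFSE = 2(−0.6) + 1(+0.4) = -0.8Δₜ = -0.8 × (4/9) × 155 = -55 kJ/mol.
OSPE = CFSE(oct) − CFSE(tet) = -186 − (-55) = -131 kJ/mol.

-131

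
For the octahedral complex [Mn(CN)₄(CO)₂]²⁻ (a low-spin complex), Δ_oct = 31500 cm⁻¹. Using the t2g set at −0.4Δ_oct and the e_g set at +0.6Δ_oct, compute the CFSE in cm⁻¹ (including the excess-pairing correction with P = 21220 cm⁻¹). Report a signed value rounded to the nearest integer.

Ligand charges: 4×(-1) from CN⁻ and 2×(+0) from CO sum to -4; with overall charge -2, Mn is +2.
Mn sits in group 7; removing 2 electrons leaves Mn²⁺ with 7 − 2 = 5 d electrons.
Configuration: t2g^5 e_g^0.
The orbital stabilization is -2.0Δ_oct = -2.0 × 31500 = -63000 cm⁻¹.
Relative to high-spin t2g^3 e_g^2 (0 paired), the low-spin configuration has 2 additional pairs, contributing +2 × 21220 = +42440 cm⁻¹.
Combining: -63000 + 42440 = -20560 cm⁻¹.

-20560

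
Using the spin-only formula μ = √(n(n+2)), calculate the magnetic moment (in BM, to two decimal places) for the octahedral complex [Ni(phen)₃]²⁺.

phen is neutral, so the +2 overall charge sits on Ni: oxidation state +2.
Ni²⁺: group 10, so d-count = 10 − 2 = 8.
For octahedral d⁸ the high- and low-spin configurations coincide.
Configuration: t₂g⁶ eg² → 2 unpaired electrons.
μ(spin-only) = √[2(2+2)] = √8 ≈ 2.83 BM.

2.83 BM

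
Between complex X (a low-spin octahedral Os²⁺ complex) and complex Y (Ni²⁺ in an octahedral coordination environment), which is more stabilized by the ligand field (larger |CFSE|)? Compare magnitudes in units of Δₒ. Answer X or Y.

X

X: Os²⁺: group 8, so d-count = 8 − 2 = 6; t₂g⁶ eg⁰, CFSE = -2.4Δₒ.
Y: Ni is in group 10, so Ni²⁺ is d⁸ (10 − 2 = 8); For octahedral d⁸ the high- and low-spin configurations coincide; t2g^6 e_g^2, CFSE = -1.2Δₒ.
So X has the larger |CFSE|.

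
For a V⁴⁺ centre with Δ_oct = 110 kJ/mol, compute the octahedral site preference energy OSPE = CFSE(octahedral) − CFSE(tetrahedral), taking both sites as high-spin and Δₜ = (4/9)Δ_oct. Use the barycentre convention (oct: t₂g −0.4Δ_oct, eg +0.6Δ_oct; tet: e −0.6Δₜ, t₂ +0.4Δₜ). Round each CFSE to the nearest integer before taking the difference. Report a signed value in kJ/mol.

V⁴⁺: group 5, so d-count = 5 − 4 = 1.
Octahedral high-spin t₂g¹ eg⁰: CFSE = -0.4 × 110 = -44 kJ/mol.
Tetrahedral: e¹ t₂⁰, CFSE = 1(−0.6) + 0(+0.4) = -0.6Δₜ = -0.6 × (4/9) × 110 = -29 kJ/mol.
OSPE = -44 − (-29) = -15 kJ/mol.

-15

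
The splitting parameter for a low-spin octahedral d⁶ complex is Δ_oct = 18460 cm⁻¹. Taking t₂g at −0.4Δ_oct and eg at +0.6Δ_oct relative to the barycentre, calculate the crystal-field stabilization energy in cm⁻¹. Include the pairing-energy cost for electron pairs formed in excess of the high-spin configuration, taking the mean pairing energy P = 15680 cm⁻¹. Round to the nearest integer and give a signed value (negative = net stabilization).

-12944

Configuration: t₂g⁶ eg⁰.
Orbital CFSE = 6(-0.4) + 0(0.6) = -2.4Δ_oct = -2.4 × 18460 = -44304 cm⁻¹.
Relative to high-spin t₂g⁴ eg² (1 paired), the low-spin configuration has 2 additional pairs, contributing +2 × 15680 = +31360 cm⁻¹.
Combining: -44304 + 31360 = -12944 cm⁻¹.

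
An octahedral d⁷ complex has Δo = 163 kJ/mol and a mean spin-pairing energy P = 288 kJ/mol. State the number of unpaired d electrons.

3

With Δo < P the complex is high-spin.
That gives t2g^5 e_g^2.
Unpaired electrons: 3.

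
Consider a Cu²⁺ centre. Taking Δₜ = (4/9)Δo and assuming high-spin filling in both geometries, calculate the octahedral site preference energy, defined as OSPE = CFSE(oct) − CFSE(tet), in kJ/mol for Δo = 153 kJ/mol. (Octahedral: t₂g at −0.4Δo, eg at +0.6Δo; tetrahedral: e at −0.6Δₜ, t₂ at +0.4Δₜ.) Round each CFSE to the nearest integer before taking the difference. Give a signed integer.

-65

Group 11 minus oxidation state +2 gives a d⁹ configuration for Cu²⁺.
Octahedral (high-spin): t₂g⁶ eg³, CFSE = 6(−0.4) + 3(+0.6) = -0.6Δo = -0.6 × 153 = -92 kJ/mol.
Tetrahedral: e⁴ t₂⁵, CFSE = 4(−0.6) + 5(+0.4) = -0.4Δₜ = -0.4 × (4/9) × 153 = -27 kJ/mol.
Subtracting, OSPE = -92 − (-27) = -65 kJ/mol.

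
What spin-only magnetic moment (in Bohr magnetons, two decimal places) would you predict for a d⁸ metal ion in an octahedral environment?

Configuration: t2g^6 e_g^2 → 2 unpaired electrons.
μ(spin-only) = √[2(2+2)] = √8 ≈ 2.83 Bohr magnetons.

2.83 Bohr magnetons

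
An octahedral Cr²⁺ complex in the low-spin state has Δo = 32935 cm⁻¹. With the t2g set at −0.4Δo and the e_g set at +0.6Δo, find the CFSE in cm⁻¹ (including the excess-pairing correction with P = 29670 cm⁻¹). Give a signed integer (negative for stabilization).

Cr²⁺: group 6, so d-count = 6 − 2 = 4.
Configuration: t2g^4 e_g^0.
CFSE(orbital) = 4×(-0.4Δo) + 0×(0.6Δo) = -1.6Δo; with Δo = 32935 cm⁻¹ that is -52696 cm⁻¹.
High-spin d⁴ would be t2g^3 e_g^1 with 0 pairs; low-spin has 1, so 1 excess pair costs +1P = +29670 cm⁻¹.
Combining: -52696 + 29670 = -23026 cm⁻¹.

-23026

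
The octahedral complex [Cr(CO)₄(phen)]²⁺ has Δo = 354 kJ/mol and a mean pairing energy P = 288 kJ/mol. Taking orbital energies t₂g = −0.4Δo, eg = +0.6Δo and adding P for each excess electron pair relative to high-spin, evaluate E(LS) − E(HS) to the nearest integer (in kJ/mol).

-66

Ligand charges: 4×(+0) from CO and 1×(+0) from phen sum to +0; with overall charge +2, Cr is +2.
Cr is in group 6, so Cr²⁺ is d⁴ (6 − 2 = 4).
High-spin: t₂g³ eg¹, CFSE = -0.6Δo = -212 kJ/mol.
Low-spin: t₂g⁴ eg⁰, orbital CFSE = -1.6Δo = -566 kJ/mol; plus 1 excess pair × P = +288 kJ/mol; total -278 kJ/mol.
The difference is -278 − (-212) = -66 kJ/mol, so low-spin lies lower.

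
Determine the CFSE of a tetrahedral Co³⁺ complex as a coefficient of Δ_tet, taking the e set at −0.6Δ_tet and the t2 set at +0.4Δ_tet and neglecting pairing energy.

-0.6 Δ_tet

Co³⁺: group 9, so d-count = 9 − 3 = 6.
Tetrahedral fields are weak (Δₜ ≈ 4/9 Δₒ), so electrons fill high-spin.
Configuration: e^3 t2^3.
CFSE = 3(-0.6Δ_tet) + 3(0.4Δ_tet) = -1.8Δ_tet + 1.2Δ_tet = -0.6Δ_tet.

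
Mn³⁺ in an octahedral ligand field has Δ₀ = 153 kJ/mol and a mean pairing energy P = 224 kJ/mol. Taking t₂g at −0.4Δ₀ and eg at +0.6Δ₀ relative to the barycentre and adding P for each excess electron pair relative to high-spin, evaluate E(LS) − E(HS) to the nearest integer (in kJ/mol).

71

Mn³⁺: group 7, so d-count = 7 − 3 = 4.
High-spin d⁴ fills as t₂g³ eg¹ with CFSE 3(−0.4) + 1(+0.6) = -0.6Δ₀ = -92 kJ/mol.
Low-spin t₂g⁴ eg⁰ gives -1.6Δ₀ = -245 kJ/mol, but forming 1 extra pair costs 1P = 224 kJ/mol, so E(LS) = -245 + 224 = -21 kJ/mol.
Thus E(LS) − E(HS) = 71 kJ/mol.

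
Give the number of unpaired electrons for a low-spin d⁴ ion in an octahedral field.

2

Configuration: t₂g⁴ eg⁰, giving 2 unpaired electrons.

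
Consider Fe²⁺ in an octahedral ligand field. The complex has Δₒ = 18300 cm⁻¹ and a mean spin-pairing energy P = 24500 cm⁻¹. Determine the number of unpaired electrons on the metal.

Fe²⁺: group 8, so d-count = 8 − 2 = 6.
With Δₒ < P the complex is high-spin.
Configuration: t₂g⁴ eg².
Unpaired electrons: 4.

4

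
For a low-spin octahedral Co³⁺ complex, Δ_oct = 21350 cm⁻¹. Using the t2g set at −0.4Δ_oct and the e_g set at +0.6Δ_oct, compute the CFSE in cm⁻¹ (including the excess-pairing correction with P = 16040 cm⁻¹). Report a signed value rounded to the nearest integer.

-19160

Co is in group 9, so Co³⁺ is d⁶ (9 − 3 = 6).
The d⁶ electrons fill as t2g^6 e_g^0.
Orbital CFSE = 6(-0.4) + 0(0.6) = -2.4Δ_oct = -2.4 × 21350 = -51240 cm⁻¹.
Relative to high-spin t2g^4 e_g^2 (1 paired), the low-spin configuration has 2 additional pairs, contributing +2 × 16040 = +32080 cm⁻¹.
Overall CFSE = -51240 + 32080 = -19160 cm⁻¹.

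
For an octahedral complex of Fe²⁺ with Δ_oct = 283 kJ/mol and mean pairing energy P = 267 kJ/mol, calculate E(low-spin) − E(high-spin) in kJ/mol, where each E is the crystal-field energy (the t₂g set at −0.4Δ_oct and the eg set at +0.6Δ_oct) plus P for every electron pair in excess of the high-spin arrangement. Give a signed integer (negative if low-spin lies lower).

-32

Group 8 minus oxidation state +2 gives a d⁶ configuration for Fe²⁺.
High-spin: t₂g⁴ eg², CFSE = -0.4Δ_oct = -113 kJ/mol.
Low-spin t₂g⁶ eg⁰ gives -2.4Δ_oct = -679 kJ/mol, but forming 2 extra pairs costs 2P = 534 kJ/mol, so E(LS) = -679 + 534 = -145 kJ/mol.
The difference is -145 − (-113) = -32 kJ/mol, so low-spin lies lower.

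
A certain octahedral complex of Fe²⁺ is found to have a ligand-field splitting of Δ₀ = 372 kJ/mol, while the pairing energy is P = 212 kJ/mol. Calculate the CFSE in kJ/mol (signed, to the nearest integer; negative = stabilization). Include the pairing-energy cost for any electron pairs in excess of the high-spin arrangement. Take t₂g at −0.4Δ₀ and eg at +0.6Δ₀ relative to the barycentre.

-469

Fe sits in group 8; removing 2 electrons leaves Fe²⁺ with 8 − 2 = 6 d electrons.
Since Δ₀ = 372 kJ/mol > P = 212 kJ/mol, the complex adopts the low-spin configuration.
Filling d⁶ accordingly: t₂g⁶ eg⁰.
Orbital CFSE = -2.4Δ₀ = -2.4 × 372 = -893 kJ/mol.
Excess pairs vs high-spin: 3 − 1 = 2; pairing cost = +424 kJ/mol.
Net CFSE = -893 + 424 = -469 kJ/mol.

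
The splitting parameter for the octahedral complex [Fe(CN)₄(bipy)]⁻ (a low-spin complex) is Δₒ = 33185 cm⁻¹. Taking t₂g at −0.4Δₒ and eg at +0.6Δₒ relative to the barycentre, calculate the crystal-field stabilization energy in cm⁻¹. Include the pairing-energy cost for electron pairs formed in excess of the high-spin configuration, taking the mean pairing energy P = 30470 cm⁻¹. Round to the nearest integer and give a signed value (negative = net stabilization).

Ligand charges: 4×(-1) from CN⁻ and 1×(+0) from bipy sum to -4; with overall charge -1, Fe is +3.
Fe sits in group 8; removing 3 electrons leaves Fe³⁺ with 8 − 3 = 5 d electrons.
Electron filling gives t₂g⁵ eg⁰.
Orbital CFSE = 5(-0.4) + 0(0.6) = -2.0Δₒ = -2.0 × 33185 = -66370 cm⁻¹.
High-spin d⁵ would be t₂g³ eg² with 0 pairs; low-spin has 2, so 2 excess pairs cost +2P = +60940 cm⁻¹.
Net CFSE = -66370 + 60940 = -5430 cm⁻¹.

-5430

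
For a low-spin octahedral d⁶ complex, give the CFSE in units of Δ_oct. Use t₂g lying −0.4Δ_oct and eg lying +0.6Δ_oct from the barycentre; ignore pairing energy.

Configuration: t₂g⁶ eg⁰.
CFSE = 6(-0.4Δ_oct) + 0(0.6Δ_oct) = -2.4Δ_oct + 0.0Δ_oct = -2.4Δ_oct.

-2.4 Δ_oct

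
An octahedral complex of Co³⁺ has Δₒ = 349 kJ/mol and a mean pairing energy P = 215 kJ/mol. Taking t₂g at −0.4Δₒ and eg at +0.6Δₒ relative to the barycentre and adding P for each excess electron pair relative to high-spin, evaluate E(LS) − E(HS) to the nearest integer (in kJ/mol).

-268

Co³⁺: group 9, so d-count = 9 − 3 = 6.
High-spin d⁶ fills as t₂g⁴ eg² with CFSE 4(−0.4) + 2(+0.6) = -0.4Δₒ = -140 kJ/mol.
Low-spin: t₂g⁶ eg⁰, orbital CFSE = -2.4Δₒ = -838 kJ/mol; plus 2 excess pairs × P = +430 kJ/mol; total -408 kJ/mol.
Thus E(LS) − E(HS) = -268 kJ/mol.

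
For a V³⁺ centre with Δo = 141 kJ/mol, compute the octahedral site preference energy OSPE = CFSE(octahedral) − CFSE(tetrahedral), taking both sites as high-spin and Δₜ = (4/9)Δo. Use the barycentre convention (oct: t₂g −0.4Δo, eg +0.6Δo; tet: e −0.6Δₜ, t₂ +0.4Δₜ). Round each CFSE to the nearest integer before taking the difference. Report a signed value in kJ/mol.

-38

Group 5 minus oxidation state +3 gives a d² configuration for V³⁺.
Octahedral (high-spin): t2g^2 e_g^0, CFSE = 2(−0.4) + 0(+0.6) = -0.8Δo = -0.8 × 141 = -113 kJ/mol.
Tetrahedral e^2 t2^0 gives -1.2Δₜ = -1.2 × (4/9) × 141 = -75 kJ/mol.
Subtracting, OSPE = -113 − (-75) = -38 kJ/mol.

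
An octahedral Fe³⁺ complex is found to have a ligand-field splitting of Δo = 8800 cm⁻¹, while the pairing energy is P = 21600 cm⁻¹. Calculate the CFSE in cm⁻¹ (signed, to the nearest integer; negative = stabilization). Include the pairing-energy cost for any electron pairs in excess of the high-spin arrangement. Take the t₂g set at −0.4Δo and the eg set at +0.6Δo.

0

Fe³⁺: group 8, so d-count = 8 − 3 = 5.
Since Δo = 8800 cm⁻¹ < P = 21600 cm⁻¹, the complex adopts the high-spin configuration.
Filling d⁵ accordingly: t₂g³ eg².
Orbital CFSE = 0.0Δo = 0.0 × 8800 = 0 cm⁻¹.
High-spin has no excess pairs, so no pairing correction applies.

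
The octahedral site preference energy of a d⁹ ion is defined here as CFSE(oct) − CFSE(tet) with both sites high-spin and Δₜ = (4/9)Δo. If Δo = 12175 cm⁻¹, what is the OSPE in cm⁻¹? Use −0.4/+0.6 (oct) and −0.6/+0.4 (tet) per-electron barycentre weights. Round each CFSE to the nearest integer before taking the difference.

-5141

Octahedral high-spin t₂g⁶ eg³: CFSE = -0.6 × 12175 = -7305 cm⁻¹.
Tetrahedral: e⁴ t₂⁵, CFSE = 4(−0.6) + 5(+0.4) = -0.4Δₜ = -0.4 × (4/9) × 12175 = -2164 cm⁻¹.
OSPE = -7305 − (-2164) = -5141 cm⁻¹.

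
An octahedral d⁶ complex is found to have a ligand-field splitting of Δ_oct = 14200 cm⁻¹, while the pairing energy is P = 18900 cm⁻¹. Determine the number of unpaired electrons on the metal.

4

Here Δ_oct < P (14200 < 18900), so the high-spin state is favoured.
Filling d⁶ accordingly: t₂g⁴ eg².
Unpaired electrons: 4.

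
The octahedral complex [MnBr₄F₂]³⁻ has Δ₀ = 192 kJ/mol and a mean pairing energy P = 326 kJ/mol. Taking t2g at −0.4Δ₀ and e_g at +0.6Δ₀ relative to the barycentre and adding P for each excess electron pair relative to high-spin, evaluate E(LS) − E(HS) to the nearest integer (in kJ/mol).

Ligand charges: 4×(-1) from Br⁻ and 2×(-1) from F⁻ sum to -6; with overall charge -3, Mn is +3.
Group 7 minus oxidation state +3 gives a d⁴ configuration for Mn³⁺.
High-spin d⁴ fills as t2g^3 e_g^1 with CFSE 3(−0.4) + 1(+0.6) = -0.6Δ₀ = -115 kJ/mol.
Low-spin t2g^4 e_g^0 gives -1.6Δ₀ = -307 kJ/mol, but forming 1 extra pair costs 1P = 326 kJ/mol, so E(LS) = -307 + 326 = 19 kJ/mol.
The difference is 19 − (-115) = 134 kJ/mol, so high-spin lies lower.

134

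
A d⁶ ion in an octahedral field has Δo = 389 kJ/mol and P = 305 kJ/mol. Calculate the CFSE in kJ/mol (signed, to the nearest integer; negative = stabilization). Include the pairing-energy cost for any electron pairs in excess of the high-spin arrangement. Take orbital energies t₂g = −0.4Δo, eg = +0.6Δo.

-324

Here Δo > P (389 > 305), so the low-spin state is favoured.
Filling d⁶ accordingly: t₂g⁶ eg⁰.
Orbital CFSE = -2.4Δo = -2.4 × 389 = -934 kJ/mol.
Excess pairs vs high-spin: 3 − 1 = 2; pairing cost = +610 kJ/mol.
Net CFSE = -934 + 610 = -324 kJ/mol.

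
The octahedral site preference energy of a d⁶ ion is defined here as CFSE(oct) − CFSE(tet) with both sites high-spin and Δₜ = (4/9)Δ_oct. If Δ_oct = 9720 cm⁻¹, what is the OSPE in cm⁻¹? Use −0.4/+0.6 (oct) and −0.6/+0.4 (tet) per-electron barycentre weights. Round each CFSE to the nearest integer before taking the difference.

-1296

Octahedral high-spin t2g^4 e_g^2: CFSE = -0.4 × 9720 = -3888 cm⁻¹.
Tetrahedral e^3 t2^3 gives -0.6Δₜ = -0.6 × (4/9) × 9720 = -2592 cm⁻¹.
OSPE = CFSE(oct) − CFSE(tet) = -3888 − (-2592) = -1296 cm⁻¹.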